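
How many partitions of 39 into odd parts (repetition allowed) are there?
p_odd(39) = 982

Enumerate partitions using only odd parts via the recurrence o(n, m) = o(n, m−2) + o(n−m, m) over odd m, starting from the largest odd part ≤ n. This gives p_odd(39) = 982. (Euler's theorem: equals the count of distinct-part partitions.)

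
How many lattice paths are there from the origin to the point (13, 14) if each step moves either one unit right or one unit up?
Number of paths = 20058300

A monotone lattice path from (0, 0) to (13, 14) consists of 13 east steps and 14 north steps in some order, so it is determined by which 13 of the 27 steps are east. The count is C(27, 13) = 20058300.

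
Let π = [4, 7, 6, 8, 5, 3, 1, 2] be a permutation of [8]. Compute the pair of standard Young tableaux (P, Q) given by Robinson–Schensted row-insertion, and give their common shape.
P = [1, 2, 8] / [3, 5] / [4] / [6] / [7];  Q = [1, 2, 4] / [3, 8] / [5] / [6] / [7];  common shape = (3, 2, 1, 1, 1)

Row-insert the values π_1, π_2, … into P one at a time, bumping the leftmost entry strictly greater than the inserted value down to the next row. The recording tableau Q records, in position (i, j), the step at which that cell was added to P.
  Insert 4 (step 1): P = [4];  Q = [1]
  Insert 7 (step 2): P = [4, 7];  Q = [1, 2]
  Insert 6 (step 3): P = [4, 6] / [7];  Q = [1, 2] / [3]
  Insert 8 (step 4): P = [4, 6, 8] / [7];  Q = [1, 2, 4] / [3]
  Insert 5 (step 5): P = [4, 5, 8] / [6] / [7];  Q = [1, 2, 4] / [3] / [5]
  Insert 3 (step 6): P = [3, 5, 8] / [4] / [6] / [7];  Q = [1, 2, 4] / [3] / [5] / [6]
  Insert 1 (step 7): P = [1, 5, 8] / [3] / [4] / [6] / [7];  Q = [1, 2, 4] / [3] / [5] / [6] / [7]
  Insert 2 (step 8): P = [1, 2, 8] / [3, 5] / [4] / [6] / [7];  Q = [1, 2, 4] / [3, 8] / [5] / [6] / [7]
Final shape: (3, 2, 1, 1, 1).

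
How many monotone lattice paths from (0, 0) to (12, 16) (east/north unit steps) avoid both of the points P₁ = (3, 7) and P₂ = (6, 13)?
Number of paths = 23154987

Inclusion–exclusion. Total paths: C(28, 12) = 30421755. Through P₁: C(10, 3)·C(18, 9) = 5834400. Through P₂: C(19, 6)·C(9, 6) = 2279088. Since P₁ is strictly southwest of P₂, a monotone path through both must visit P₁ then P₂; paths through both = C(10, 3)·C(9, 3)·C(9, 6) = 846720. Avoid both = 30421755 − 5834400 − 2279088 + 846720 = 23154987.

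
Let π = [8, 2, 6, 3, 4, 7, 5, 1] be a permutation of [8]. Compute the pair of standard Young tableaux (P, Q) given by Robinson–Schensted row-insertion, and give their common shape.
P = [1, 3, 4, 5] / [2, 7] / [6] / [8];  Q = [1, 3, 5, 6] / [2, 7] / [4] / [8];  common shape = (4, 2, 1, 1)

Row-insert the values π_1, π_2, … into P one at a time, bumping the leftmost entry strictly greater than the inserted value down to the next row. The recording tableau Q records, in position (i, j), the step at which that cell was added to P.
  Insert 8 (step 1): P = [8];  Q = [1]
  Insert 2 (step 2): P = [2] / [8];  Q = [1] / [2]
  Insert 6 (step 3): P = [2, 6] / [8];  Q = [1, 3] / [2]
  Insert 3 (step 4): P = [2, 3] / [6] / [8];  Q = [1, 3] / [2] / [4]
  Insert 4 (step 5): P = [2, 3, 4] / [6] / [8];  Q = [1, 3, 5] / [2] / [4]
  Insert 7 (step 6): P = [2, 3, 4, 7] / [6] / [8];  Q = [1, 3, 5, 6] / [2] / [4]
  Insert 5 (step 7): P = [2, 3, 4, 5] / [6, 7] / [8];  Q = [1, 3, 5, 6] / [2, 7] / [4]
  Insert 1 (step 8): P = [1, 3, 4, 5] / [2, 7] / [6] / [8];  Q = [1, 3, 5, 6] / [2, 7] / [4] / [8]
Final shape: (4, 2, 1, 1).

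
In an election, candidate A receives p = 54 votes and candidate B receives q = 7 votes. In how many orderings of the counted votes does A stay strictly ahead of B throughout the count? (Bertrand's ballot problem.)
Strict-lead orderings = 336143060

Total orderings of the 61 votes with 54 for A: C(61, 54) = 436270780. By the Bertrand ballot formula (Cycle Lemma / reflection principle), the number of orderings in which A is strictly ahead of B throughout is (p − q)/(p + q) · C(p + q, p) = (54 − 7)/(54 + 7) · 436270780 = 336143060.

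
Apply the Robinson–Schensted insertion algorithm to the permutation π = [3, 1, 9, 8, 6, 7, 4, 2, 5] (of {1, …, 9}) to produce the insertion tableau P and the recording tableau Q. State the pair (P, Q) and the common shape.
P = [1, 2, 5] / [3, 4, 7] / [6] / [8] / [9];  Q = [1, 3, 6] / [2, 4, 9] / [5] / [7] / [8];  common shape = (3, 3, 1, 1, 1)

Row-insert the values π_1, π_2, … into P one at a time, bumping the leftmost entry strictly greater than the inserted value down to the next row. The recording tableau Q records, in position (i, j), the step at which that cell was added to P.
  Insert 3 (step 1): P = [3];  Q = [1]
  Insert 1 (step 2): P = [1] / [3];  Q = [1] / [2]
  Insert 9 (step 3): P = [1, 9] / [3];  Q = [1, 3] / [2]
  Insert 8 (step 4): P = [1, 8] / [3, 9];  Q = [1, 3] / [2, 4]
  Insert 6 (step 5): P = [1, 6] / [3, 8] / [9];  Q = [1, 3] / [2, 4] / [5]
  Insert 7 (step 6): P = [1, 6, 7] / [3, 8] / [9];  Q = [1, 3, 6] / [2, 4] / [5]
  Insert 4 (step 7): P = [1, 4, 7] / [3, 6] / [8] / [9];  Q = [1, 3, 6] / [2, 4] / [5] / [7]
  Insert 2 (step 8): P = [1, 2, 7] / [3, 4] / [6] / [8] / [9];  Q = [1, 3, 6] / [2, 4] / [5] / [7] / [8]
  Insert 5 (step 9): P = [1, 2, 5] / [3, 4, 7] / [6] / [8] / [9];  Q = [1, 3, 6] / [2, 4, 9] / [5] / [7] / [8]
Final shape: (3, 3, 1, 1, 1).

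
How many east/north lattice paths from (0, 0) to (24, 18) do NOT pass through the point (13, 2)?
Number of paths = 352328142075

Total paths from (0, 0) to (24, 18): C(42, 24) = 353697121050. Paths through (13, 2): (paths (0, 0) → (13, 2)) × (paths (13, 2) → (24, 18)) = C(15, 13) · C(27, 11) = 105 · 13037895 = 1368978975. Avoidance count = 353697121050 − 1368978975 = 352328142075.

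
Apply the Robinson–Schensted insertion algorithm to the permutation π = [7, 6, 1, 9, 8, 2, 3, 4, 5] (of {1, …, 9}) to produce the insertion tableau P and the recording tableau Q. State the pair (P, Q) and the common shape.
P = [1, 2, 3, 4, 5] / [6, 8] / [7, 9];  Q = [1, 4, 7, 8, 9] / [2, 5] / [3, 6];  common shape = (5, 2, 2)

Row-insert the values π_1, π_2, … into P one at a time, bumping the leftmost entry strictly greater than the inserted value down to the next row. The recording tableau Q records, in position (i, j), the step at which that cell was added to P.
  Insert 7 (step 1): P = [7];  Q = [1]
  Insert 6 (step 2): P = [6] / [7];  Q = [1] / [2]
  Insert 1 (step 3): P = [1] / [6] / [7];  Q = [1] / [2] / [3]
  Insert 9 (step 4): P = [1, 9] / [6] / [7];  Q = [1, 4] / [2] / [3]
  Insert 8 (step 5): P = [1, 8] / [6, 9] / [7];  Q = [1, 4] / [2, 5] / [3]
  Insert 2 (step 6): P = [1, 2] / [6, 8] / [7, 9];  Q = [1, 4] / [2, 5] / [3, 6]
  Insert 3 (step 7): P = [1, 2, 3] / [6, 8] / [7, 9];  Q = [1, 4, 7] / [2, 5] / [3, 6]
  Insert 4 (step 8): P = [1, 2, 3, 4] / [6, 8] / [7, 9];  Q = [1, 4, 7, 8] / [2, 5] / [3, 6]
  Insert 5 (step 9): P = [1, 2, 3, 4, 5] / [6, 8] / [7, 9];  Q = [1, 4, 7, 8, 9] / [2, 5] / [3, 6]
Final shape: (5, 2, 2).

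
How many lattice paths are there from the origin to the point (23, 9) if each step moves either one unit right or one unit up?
Number of paths = 28048800

A monotone lattice path from (0, 0) to (23, 9) consists of 23 east steps and 9 north steps in some order, so it is determined by which 23 of the 32 steps are east. The count is C(32, 23) = 28048800.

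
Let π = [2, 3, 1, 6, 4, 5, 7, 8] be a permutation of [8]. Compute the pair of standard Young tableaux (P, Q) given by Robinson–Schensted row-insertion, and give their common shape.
P = [1, 3, 4, 5, 7, 8] / [2, 6];  Q = [1, 2, 4, 6, 7, 8] / [3, 5];  common shape = (6, 2)

Row-insert the values π_1, π_2, … into P one at a time, bumping the leftmost entry strictly greater than the inserted value down to the next row. The recording tableau Q records, in position (i, j), the step at which that cell was added to P.
  Insert 2 (step 1): P = [2];  Q = [1]
  Insert 3 (step 2): P = [2, 3];  Q = [1, 2]
  Insert 1 (step 3): P = [1, 3] / [2];  Q = [1, 2] / [3]
  Insert 6 (step 4): P = [1, 3, 6] / [2];  Q = [1, 2, 4] / [3]
  Insert 4 (step 5): P = [1, 3, 4] / [2, 6];  Q = [1, 2, 4] / [3, 5]
  Insert 5 (step 6): P = [1, 3, 4, 5] / [2, 6];  Q = [1, 2, 4, 6] / [3, 5]
  Insert 7 (step 7): P = [1, 3, 4, 5, 7] / [2, 6];  Q = [1, 2, 4, 6, 7] / [3, 5]
  Insert 8 (step 8): P = [1, 3, 4, 5, 7, 8] / [2, 6];  Q = [1, 2, 4, 6, 7, 8] / [3, 5]
Final shape: (6, 2).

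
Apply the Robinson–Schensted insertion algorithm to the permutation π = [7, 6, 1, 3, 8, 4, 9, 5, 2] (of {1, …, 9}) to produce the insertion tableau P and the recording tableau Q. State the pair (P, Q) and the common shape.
P = [1, 2, 4, 5] / [3, 8, 9] / [6] / [7];  Q = [1, 4, 5, 7] / [2, 6, 8] / [3] / [9];  common shape = (4, 3, 1, 1)

Row-insert the values π_1, π_2, … into P one at a time, bumping the leftmost entry strictly greater than the inserted value down to the next row. The recording tableau Q records, in position (i, j), the step at which that cell was added to P.
  Insert 7 (step 1): P = [7];  Q = [1]
  Insert 6 (step 2): P = [6] / [7];  Q = [1] / [2]
  Insert 1 (step 3): P = [1] / [6] / [7];  Q = [1] / [2] / [3]
  Insert 3 (step 4): P = [1, 3] / [6] / [7];  Q = [1, 4] / [2] / [3]
  Insert 8 (step 5): P = [1, 3, 8] / [6] / [7];  Q = [1, 4, 5] / [2] / [3]
  Insert 4 (step 6): P = [1, 3, 4] / [6, 8] / [7];  Q = [1, 4, 5] / [2, 6] / [3]
  Insert 9 (step 7): P = [1, 3, 4, 9] / [6, 8] / [7];  Q = [1, 4, 5, 7] / [2, 6] / [3]
  Insert 5 (step 8): P = [1, 3, 4, 5] / [6, 8, 9] / [7];  Q = [1, 4, 5, 7] / [2, 6, 8] / [3]
  Insert 2 (step 9): P = [1, 2, 4, 5] / [3, 8, 9] / [6] / [7];  Q = [1, 4, 5, 7] / [2, 6, 8] / [3] / [9]
Final shape: (4, 3, 1, 1).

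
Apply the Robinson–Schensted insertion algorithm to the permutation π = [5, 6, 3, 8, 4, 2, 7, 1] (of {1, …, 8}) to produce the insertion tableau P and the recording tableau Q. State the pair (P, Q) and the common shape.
P = [1, 4, 7] / [2, 6, 8] / [3] / [5];  Q = [1, 2, 4] / [3, 5, 7] / [6] / [8];  common shape = (3, 3, 1, 1)

Row-insert the values π_1, π_2, … into P one at a time, bumping the leftmost entry strictly greater than the inserted value down to the next row. The recording tableau Q records, in position (i, j), the step at which that cell was added to P.
  Insert 5 (step 1): P = [5];  Q = [1]
  Insert 6 (step 2): P = [5, 6];  Q = [1, 2]
  Insert 3 (step 3): P = [3, 6] / [5];  Q = [1, 2] / [3]
  Insert 8 (step 4): P = [3, 6, 8] / [5];  Q = [1, 2, 4] / [3]
  Insert 4 (step 5): P = [3, 4, 8] / [5, 6];  Q = [1, 2, 4] / [3, 5]
  Insert 2 (step 6): P = [2, 4, 8] / [3, 6] / [5];  Q = [1, 2, 4] / [3, 5] / [6]
  Insert 7 (step 7): P = [2, 4, 7] / [3, 6, 8] / [5];  Q = [1, 2, 4] / [3, 5, 7] / [6]
  Insert 1 (step 8): P = [1, 4, 7] / [2, 6, 8] / [3] / [5];  Q = [1, 2, 4] / [3, 5, 7] / [6] / [8]
Final shape: (3, 3, 1, 1).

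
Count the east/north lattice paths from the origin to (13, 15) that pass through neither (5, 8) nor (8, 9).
Number of paths = 20307471

Inclusion–exclusion. Total paths: C(28, 13) = 37442160. Through P₁: C(13, 5)·C(15, 8) = 8281845. Through P₂: C(17, 8)·C(11, 5) = 11231220. Since P₁ is strictly southwest of P₂, a monotone path through both must visit P₁ then P₂; paths through both = C(13, 5)·C(4, 3)·C(11, 5) = 2378376. Avoid both = 37442160 − 8281845 − 11231220 + 2378376 = 20307471.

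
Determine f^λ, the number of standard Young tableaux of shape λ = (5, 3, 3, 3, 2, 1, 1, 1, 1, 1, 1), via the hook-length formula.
# SYT of shape (5, 3, 3, 3, 2, 1, 1, 1, 1, 1, 1) = 285170886

Hook-length formula: f^λ = n! / Π hook(c), product over all cells c of the Young diagram. For λ = (5, 3, 3, 3, 2, 1, 1, 1, 1, 1, 1), n = 22 boxes. Hook lengths by row (left-to-right, top-to-bottom): [15, 8, 6, 2, 1]; [12, 5, 3]; [11, 4, 2]; [10, 3, 1]; [8, 1]; [6]; [5]; [4]; [3]; [2]; [1]. Product of hooks = 3941498880000. So f^λ = 22! / 3941498880000 = 1124000727777607680000 / 3941498880000 = 285170886.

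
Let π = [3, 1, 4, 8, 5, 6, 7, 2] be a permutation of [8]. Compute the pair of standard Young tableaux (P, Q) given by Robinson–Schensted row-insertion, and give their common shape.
P = [1, 2, 5, 6, 7] / [3, 4] / [8];  Q = [1, 3, 4, 6, 7] / [2, 5] / [8];  common shape = (5, 2, 1)

Row-insert the values π_1, π_2, … into P one at a time, bumping the leftmost entry strictly greater than the inserted value down to the next row. The recording tableau Q records, in position (i, j), the step at which that cell was added to P.
  Insert 3 (step 1): P = [3];  Q = [1]
  Insert 1 (step 2): P = [1] / [3];  Q = [1] / [2]
  Insert 4 (step 3): P = [1, 4] / [3];  Q = [1, 3] / [2]
  Insert 8 (step 4): P = [1, 4, 8] / [3];  Q = [1, 3, 4] / [2]
  Insert 5 (step 5): P = [1, 4, 5] / [3, 8];  Q = [1, 3, 4] / [2, 5]
  Insert 6 (step 6): P = [1, 4, 5, 6] / [3, 8];  Q = [1, 3, 4, 6] / [2, 5]
  Insert 7 (step 7): P = [1, 4, 5, 6, 7] / [3, 8];  Q = [1, 3, 4, 6, 7] / [2, 5]
  Insert 2 (step 8): P = [1, 2, 5, 6, 7] / [3, 4] / [8];  Q = [1, 3, 4, 6, 7] / [2, 5] / [8]
Final shape: (5, 2, 1).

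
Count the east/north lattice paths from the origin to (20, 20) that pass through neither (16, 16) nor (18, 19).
Number of paths = 60785417520

Inclusion–exclusion. Total paths: C(40, 20) = 137846528820. Through P₁: C(32, 16)·C(8, 4) = 42075627300. Through P₂: C(37, 18)·C(3, 2) = 53017895700. Since P₁ is strictly southwest of P₂, a monotone path through both must visit P₁ then P₂; paths through both = C(32, 16)·C(5, 2)·C(3, 2) = 18032411700. Avoid both = 137846528820 − 42075627300 − 53017895700 + 18032411700 = 60785417520.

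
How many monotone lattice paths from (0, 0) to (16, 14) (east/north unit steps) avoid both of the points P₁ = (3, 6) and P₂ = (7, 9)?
Number of paths = 111312515

Inclusion–exclusion. Total paths: C(30, 16) = 145422675. Through P₁: C(9, 3)·C(21, 13) = 17093160. Through P₂: C(16, 7)·C(14, 9) = 22902880. Since P₁ is strictly southwest of P₂, a monotone path through both must visit P₁ then P₂; paths through both = C(9, 3)·C(7, 4)·C(14, 9) = 5885880. Avoid both = 145422675 − 17093160 − 22902880 + 5885880 = 111312515.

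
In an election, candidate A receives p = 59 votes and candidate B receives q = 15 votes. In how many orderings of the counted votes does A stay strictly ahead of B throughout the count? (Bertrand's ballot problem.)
Strict-lead orderings = 1084546575302784

Total orderings of the 74 votes with 59 for A: C(74, 59) = 1824010149372864. By the Bertrand ballot formula (Cycle Lemma / reflection principle), the number of orderings in which A is strictly ahead of B throughout is (p − q)/(p + q) · C(p + q, p) = (59 − 15)/(59 + 15) · 1824010149372864 = 1084546575302784.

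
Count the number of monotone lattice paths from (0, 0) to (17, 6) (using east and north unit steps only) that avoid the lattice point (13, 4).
Number of paths = 65247

Total paths from (0, 0) to (17, 6): C(23, 17) = 100947. Paths through (13, 4): (paths (0, 0) → (13, 4)) × (paths (13, 4) → (17, 6)) = C(17, 13) · C(6, 4) = 2380 · 15 = 35700. Avoidance count = 100947 − 35700 = 65247.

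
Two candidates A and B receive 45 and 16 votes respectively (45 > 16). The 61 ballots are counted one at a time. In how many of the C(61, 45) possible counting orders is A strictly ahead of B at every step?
Strict-lead orderings = 96414286661805

Total orderings of the 61 votes with 45 for A: C(61, 45) = 202802465047245. By the Bertrand ballot formula (Cycle Lemma / reflection principle), the number of orderings in which A is strictly ahead of B throughout is (p − q)/(p + q) · C(p + q, p) = (45 − 16)/(45 + 16) · 202802465047245 = 96414286661805.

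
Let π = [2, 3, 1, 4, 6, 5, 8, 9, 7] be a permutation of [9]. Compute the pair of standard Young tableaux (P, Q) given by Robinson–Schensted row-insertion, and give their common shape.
P = [1, 3, 4, 5, 7, 9] / [2, 6, 8];  Q = [1, 2, 4, 5, 7, 8] / [3, 6, 9];  common shape = (6, 3)

Row-insert the values π_1, π_2, … into P one at a time, bumping the leftmost entry strictly greater than the inserted value down to the next row. The recording tableau Q records, in position (i, j), the step at which that cell was added to P.
  Insert 2 (step 1): P = [2];  Q = [1]
  Insert 3 (step 2): P = [2, 3];  Q = [1, 2]
  Insert 1 (step 3): P = [1, 3] / [2];  Q = [1, 2] / [3]
  Insert 4 (step 4): P = [1, 3, 4] / [2];  Q = [1, 2, 4] / [3]
  Insert 6 (step 5): P = [1, 3, 4, 6] / [2];  Q = [1, 2, 4, 5] / [3]
  Insert 5 (step 6): P = [1, 3, 4, 5] / [2, 6];  Q = [1, 2, 4, 5] / [3, 6]
  Insert 8 (step 7): P = [1, 3, 4, 5, 8] / [2, 6];  Q = [1, 2, 4, 5, 7] / [3, 6]
  Insert 9 (step 8): P = [1, 3, 4, 5, 8, 9] / [2, 6];  Q = [1, 2, 4, 5, 7, 8] / [3, 6]
  Insert 7 (step 9): P = [1, 3, 4, 5, 7, 9] / [2, 6, 8];  Q = [1, 2, 4, 5, 7, 8] / [3, 6, 9]
Final shape: (6, 3).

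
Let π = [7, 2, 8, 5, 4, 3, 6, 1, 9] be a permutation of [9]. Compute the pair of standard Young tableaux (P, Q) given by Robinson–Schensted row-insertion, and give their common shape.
P = [1, 3, 6, 9] / [2, 8] / [4] / [5] / [7];  Q = [1, 3, 7, 9] / [2, 4] / [5] / [6] / [8];  common shape = (4, 2, 1, 1, 1)

Row-insert the values π_1, π_2, … into P one at a time, bumping the leftmost entry strictly greater than the inserted value down to the next row. The recording tableau Q records, in position (i, j), the step at which that cell was added to P.
  Insert 7 (step 1): P = [7];  Q = [1]
  Insert 2 (step 2): P = [2] / [7];  Q = [1] / [2]
  Insert 8 (step 3): P = [2, 8] / [7];  Q = [1, 3] / [2]
  Insert 5 (step 4): P = [2, 5] / [7, 8];  Q = [1, 3] / [2, 4]
  Insert 4 (step 5): P = [2, 4] / [5, 8] / [7];  Q = [1, 3] / [2, 4] / [5]
  Insert 3 (step 6): P = [2, 3] / [4, 8] / [5] / [7];  Q = [1, 3] / [2, 4] / [5] / [6]
  Insert 6 (step 7): P = [2, 3, 6] / [4, 8] / [5] / [7];  Q = [1, 3, 7] / [2, 4] / [5] / [6]
  Insert 1 (step 8): P = [1, 3, 6] / [2, 8] / [4] / [5] / [7];  Q = [1, 3, 7] / [2, 4] / [5] / [6] / [8]
  Insert 9 (step 9): P = [1, 3, 6, 9] / [2, 8] / [4] / [5] / [7];  Q = [1, 3, 7, 9] / [2, 4] / [5] / [6] / [8]
Final shape: (4, 2, 1, 1, 1).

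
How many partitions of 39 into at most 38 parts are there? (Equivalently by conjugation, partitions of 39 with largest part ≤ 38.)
p(39, parts ≤ 38) = 31184

Use the recurrence p(n, m) = p(n, m−1) + p(n−m, m): either the largest part is < m (count p(n, m−1)) or the largest part is exactly m (remove one copy of m, count p(n−m, m)). With p(0, ·) = 1 this gives p(39, parts ≤ 38) = 31184. (By conjugating Young diagrams, this also counts partitions of 39 into at most 38 parts.)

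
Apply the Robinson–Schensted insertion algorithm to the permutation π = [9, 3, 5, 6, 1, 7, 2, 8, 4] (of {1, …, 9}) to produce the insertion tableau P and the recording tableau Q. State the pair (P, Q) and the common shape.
P = [1, 2, 4, 7, 8] / [3, 5, 6] / [9];  Q = [1, 3, 4, 6, 8] / [2, 7, 9] / [5];  common shape = (5, 3, 1)

Row-insert the values π_1, π_2, … into P one at a time, bumping the leftmost entry strictly greater than the inserted value down to the next row. The recording tableau Q records, in position (i, j), the step at which that cell was added to P.
  Insert 9 (step 1): P = [9];  Q = [1]
  Insert 3 (step 2): P = [3] / [9];  Q = [1] / [2]
  Insert 5 (step 3): P = [3, 5] / [9];  Q = [1, 3] / [2]
  Insert 6 (step 4): P = [3, 5, 6] / [9];  Q = [1, 3, 4] / [2]
  Insert 1 (step 5): P = [1, 5, 6] / [3] / [9];  Q = [1, 3, 4] / [2] / [5]
  Insert 7 (step 6): P = [1, 5, 6, 7] / [3] / [9];  Q = [1, 3, 4, 6] / [2] / [5]
  Insert 2 (step 7): P = [1, 2, 6, 7] / [3, 5] / [9];  Q = [1, 3, 4, 6] / [2, 7] / [5]
  Insert 8 (step 8): P = [1, 2, 6, 7, 8] / [3, 5] / [9];  Q = [1, 3, 4, 6, 8] / [2, 7] / [5]
  Insert 4 (step 9): P = [1, 2, 4, 7, 8] / [3, 5, 6] / [9];  Q = [1, 3, 4, 6, 8] / [2, 7, 9] / [5]
Final shape: (5, 3, 1).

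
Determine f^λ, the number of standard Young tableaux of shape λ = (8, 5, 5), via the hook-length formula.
# SYT of shape (8, 5, 5) = 408408

Hook-length formula: f^λ = n! / Π hook(c), product over all cells c of the Young diagram. For λ = (8, 5, 5), n = 18 boxes. Hook lengths by row (left-to-right, top-to-bottom): [10, 9, 8, 7, 6, 3, 2, 1]; [6, 5, 4, 3, 2]; [5, 4, 3, 2, 1]. Product of hooks = 15676416000. So f^λ = 18! / 15676416000 = 6402373705728000 / 15676416000 = 408408.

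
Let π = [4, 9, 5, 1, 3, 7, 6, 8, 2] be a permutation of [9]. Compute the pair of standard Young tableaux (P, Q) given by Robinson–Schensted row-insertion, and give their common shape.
P = [1, 2, 6, 8] / [3, 5, 7] / [4] / [9];  Q = [1, 2, 6, 8] / [3, 5, 7] / [4] / [9];  common shape = (4, 3, 1, 1)

Row-insert the values π_1, π_2, … into P one at a time, bumping the leftmost entry strictly greater than the inserted value down to the next row. The recording tableau Q records, in position (i, j), the step at which that cell was added to P.
  Insert 4 (step 1): P = [4];  Q = [1]
  Insert 9 (step 2): P = [4, 9];  Q = [1, 2]
  Insert 5 (step 3): P = [4, 5] / [9];  Q = [1, 2] / [3]
  Insert 1 (step 4): P = [1, 5] / [4] / [9];  Q = [1, 2] / [3] / [4]
  Insert 3 (step 5): P = [1, 3] / [4, 5] / [9];  Q = [1, 2] / [3, 5] / [4]
  Insert 7 (step 6): P = [1, 3, 7] / [4, 5] / [9];  Q = [1, 2, 6] / [3, 5] / [4]
  Insert 6 (step 7): P = [1, 3, 6] / [4, 5, 7] / [9];  Q = [1, 2, 6] / [3, 5, 7] / [4]
  Insert 8 (step 8): P = [1, 3, 6, 8] / [4, 5, 7] / [9];  Q = [1, 2, 6, 8] / [3, 5, 7] / [4]
  Insert 2 (step 9): P = [1, 2, 6, 8] / [3, 5, 7] / [4] / [9];  Q = [1, 2, 6, 8] / [3, 5, 7] / [4] / [9]
Final shape: (4, 3, 1, 1).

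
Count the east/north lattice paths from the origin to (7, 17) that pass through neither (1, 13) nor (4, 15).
Number of paths = 305804

Inclusion–exclusion. Total paths: C(24, 7) = 346104. Through P₁: C(14, 1)·C(10, 6) = 2940. Through P₂: C(19, 4)·C(5, 3) = 38760. Since P₁ is strictly southwest of P₂, a monotone path through both must visit P₁ then P₂; paths through both = C(14, 1)·C(5, 3)·C(5, 3) = 1400. Avoid both = 346104 − 2940 − 38760 + 1400 = 305804.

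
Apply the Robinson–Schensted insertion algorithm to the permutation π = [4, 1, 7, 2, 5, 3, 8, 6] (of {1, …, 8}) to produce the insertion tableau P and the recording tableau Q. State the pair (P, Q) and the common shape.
P = [1, 2, 3, 6] / [4, 5, 8] / [7];  Q = [1, 3, 5, 7] / [2, 4, 8] / [6];  common shape = (4, 3, 1)

Row-insert the values π_1, π_2, … into P one at a time, bumping the leftmost entry strictly greater than the inserted value down to the next row. The recording tableau Q records, in position (i, j), the step at which that cell was added to P.
  Insert 4 (step 1): P = [4];  Q = [1]
  Insert 1 (step 2): P = [1] / [4];  Q = [1] / [2]
  Insert 7 (step 3): P = [1, 7] / [4];  Q = [1, 3] / [2]
  Insert 2 (step 4): P = [1, 2] / [4, 7];  Q = [1, 3] / [2, 4]
  Insert 5 (step 5): P = [1, 2, 5] / [4, 7];  Q = [1, 3, 5] / [2, 4]
  Insert 3 (step 6): P = [1, 2, 3] / [4, 5] / [7];  Q = [1, 3, 5] / [2, 4] / [6]
  Insert 8 (step 7): P = [1, 2, 3, 8] / [4, 5] / [7];  Q = [1, 3, 5, 7] / [2, 4] / [6]
  Insert 6 (step 8): P = [1, 2, 3, 6] / [4, 5, 8] / [7];  Q = [1, 3, 5, 7] / [2, 4, 8] / [6]
Final shape: (4, 3, 1).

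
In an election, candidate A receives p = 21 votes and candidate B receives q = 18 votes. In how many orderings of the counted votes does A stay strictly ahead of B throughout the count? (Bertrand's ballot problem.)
Strict-lead orderings = 4796857230

Total orderings of the 39 votes with 21 for A: C(39, 21) = 62359143990. By the Bertrand ballot formula (Cycle Lemma / reflection principle), the number of orderings in which A is strictly ahead of B throughout is (p − q)/(p + q) · C(p + q, p) = (21 − 18)/(21 + 18) · 62359143990 = 4796857230.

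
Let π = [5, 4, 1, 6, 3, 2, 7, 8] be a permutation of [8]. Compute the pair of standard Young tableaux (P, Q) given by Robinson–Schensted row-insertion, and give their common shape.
P = [1, 2, 7, 8] / [3, 6] / [4] / [5];  Q = [1, 4, 7, 8] / [2, 5] / [3] / [6];  common shape = (4, 2, 1, 1)

Row-insert the values π_1, π_2, … into P one at a time, bumping the leftmost entry strictly greater than the inserted value down to the next row. The recording tableau Q records, in position (i, j), the step at which that cell was added to P.
  Insert 5 (step 1): P = [5];  Q = [1]
  Insert 4 (step 2): P = [4] / [5];  Q = [1] / [2]
  Insert 1 (step 3): P = [1] / [4] / [5];  Q = [1] / [2] / [3]
  Insert 6 (step 4): P = [1, 6] / [4] / [5];  Q = [1, 4] / [2] / [3]
  Insert 3 (step 5): P = [1, 3] / [4, 6] / [5];  Q = [1, 4] / [2, 5] / [3]
  Insert 2 (step 6): P = [1, 2] / [3, 6] / [4] / [5];  Q = [1, 4] / [2, 5] / [3] / [6]
  Insert 7 (step 7): P = [1, 2, 7] / [3, 6] / [4] / [5];  Q = [1, 4, 7] / [2, 5] / [3] / [6]
  Insert 8 (step 8): P = [1, 2, 7, 8] / [3, 6] / [4] / [5];  Q = [1, 4, 7, 8] / [2, 5] / [3] / [6]
Final shape: (4, 2, 1, 1).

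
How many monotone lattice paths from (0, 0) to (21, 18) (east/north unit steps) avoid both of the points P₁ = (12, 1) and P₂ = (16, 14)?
Number of paths = 43999166230

Inclusion–exclusion. Total paths: C(39, 21) = 62359143990. Through P₁: C(13, 12)·C(26, 9) = 40619150. Through P₂: C(30, 16)·C(9, 5) = 18323257050. Since P₁ is strictly southwest of P₂, a monotone path through both must visit P₁ then P₂; paths through both = C(13, 12)·C(17, 4)·C(9, 5) = 3898440. Avoid both = 62359143990 − 40619150 − 18323257050 + 3898440 = 43999166230.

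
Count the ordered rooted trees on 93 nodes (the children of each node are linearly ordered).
C_92 = 15487357822491889407128326963778343232013931127835600

These ordered rooted trees are counted by the Catalan number C_n = (1/(n + 1)) · C(2n, n). For n = 92: C_92 = (1/93) · C(184, 92) = 1440324277491745714862934407631385920577295594888710800/93 = 15487357822491889407128326963778343232013931127835600.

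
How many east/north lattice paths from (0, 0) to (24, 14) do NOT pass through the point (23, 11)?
Number of paths = 8525163060

Total paths from (0, 0) to (24, 14): C(38, 24) = 9669554100. Paths through (23, 11): (paths (0, 0) → (23, 11)) × (paths (23, 11) → (24, 14)) = C(34, 23) · C(4, 1) = 286097760 · 4 = 1144391040. Avoidance count = 9669554100 − 1144391040 = 8525163060.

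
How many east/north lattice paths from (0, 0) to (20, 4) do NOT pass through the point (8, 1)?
Number of paths = 6531

Total paths from (0, 0) to (20, 4): C(24, 20) = 10626. Paths through (8, 1): (paths (0, 0) → (8, 1)) × (paths (8, 1) → (20, 4)) = C(9, 8) · C(15, 12) = 9 · 455 = 4095. Avoidance count = 10626 − 4095 = 6531.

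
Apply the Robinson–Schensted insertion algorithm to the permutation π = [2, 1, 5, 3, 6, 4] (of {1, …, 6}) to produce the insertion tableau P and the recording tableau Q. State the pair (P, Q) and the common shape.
P = [1, 3, 4] / [2, 5, 6];  Q = [1, 3, 5] / [2, 4, 6];  common shape = (3, 3)

Row-insert the values π_1, π_2, … into P one at a time, bumping the leftmost entry strictly greater than the inserted value down to the next row. The recording tableau Q records, in position (i, j), the step at which that cell was added to P.
  Insert 2 (step 1): P = [2];  Q = [1]
  Insert 1 (step 2): P = [1] / [2];  Q = [1] / [2]
  Insert 5 (step 3): P = [1, 5] / [2];  Q = [1, 3] / [2]
  Insert 3 (step 4): P = [1, 3] / [2, 5];  Q = [1, 3] / [2, 4]
  Insert 6 (step 5): P = [1, 3, 6] / [2, 5];  Q = [1, 3, 5] / [2, 4]
  Insert 4 (step 6): P = [1, 3, 4] / [2, 5, 6];  Q = [1, 3, 5] / [2, 4, 6]
Final shape: (3, 3).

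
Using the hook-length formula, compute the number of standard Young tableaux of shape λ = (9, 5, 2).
# SYT of shape (9, 5, 2) = 65520

Hook-length formula: f^λ = n! / Π hook(c), product over all cells c of the Young diagram. For λ = (9, 5, 2), n = 16 boxes. Hook lengths by row (left-to-right, top-to-bottom): [11, 10, 8, 7, 6, 4, 3, 2, 1]; [6, 5, 3, 2, 1]; [2, 1]. Product of hooks = 319334400. So f^λ = 16! / 319334400 = 20922789888000 / 319334400 = 65520.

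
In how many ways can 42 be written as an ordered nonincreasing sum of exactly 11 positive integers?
p(42, 11 parts) = 4802

Partitions of n into exactly k parts are in bijection with partitions of n − k into at most k parts (subtract 1 from each part). So p(42, exactly 11) = p(31, parts ≤ 11). Computing via the recurrence p(m, j) = p(m, j−1) + p(m−j, j) gives 4802.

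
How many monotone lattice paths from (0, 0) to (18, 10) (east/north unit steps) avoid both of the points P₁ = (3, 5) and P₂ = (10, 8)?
Number of paths = 10588176

Inclusion–exclusion. Total paths: C(28, 18) = 13123110. Through P₁: C(8, 3)·C(20, 15) = 868224. Through P₂: C(18, 10)·C(10, 8) = 1969110. Since P₁ is strictly southwest of P₂, a monotone path through both must visit P₁ then P₂; paths through both = C(8, 3)·C(10, 7)·C(10, 8) = 302400. Avoid both = 13123110 − 868224 − 1969110 + 302400 = 10588176.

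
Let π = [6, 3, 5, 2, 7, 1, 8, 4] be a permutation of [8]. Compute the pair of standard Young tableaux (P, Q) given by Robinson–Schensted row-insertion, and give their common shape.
P = [1, 4, 7, 8] / [2, 5] / [3] / [6];  Q = [1, 3, 5, 7] / [2, 8] / [4] / [6];  common shape = (4, 2, 1, 1)

Row-insert the values π_1, π_2, … into P one at a time, bumping the leftmost entry strictly greater than the inserted value down to the next row. The recording tableau Q records, in position (i, j), the step at which that cell was added to P.
  Insert 6 (step 1): P = [6];  Q = [1]
  Insert 3 (step 2): P = [3] / [6];  Q = [1] / [2]
  Insert 5 (step 3): P = [3, 5] / [6];  Q = [1, 3] / [2]
  Insert 2 (step 4): P = [2, 5] / [3] / [6];  Q = [1, 3] / [2] / [4]
  Insert 7 (step 5): P = [2, 5, 7] / [3] / [6];  Q = [1, 3, 5] / [2] / [4]
  Insert 1 (step 6): P = [1, 5, 7] / [2] / [3] / [6];  Q = [1, 3, 5] / [2] / [4] / [6]
  Insert 8 (step 7): P = [1, 5, 7, 8] / [2] / [3] / [6];  Q = [1, 3, 5, 7] / [2] / [4] / [6]
  Insert 4 (step 8): P = [1, 4, 7, 8] / [2, 5] / [3] / [6];  Q = [1, 3, 5, 7] / [2, 8] / [4] / [6]
Final shape: (4, 2, 1, 1).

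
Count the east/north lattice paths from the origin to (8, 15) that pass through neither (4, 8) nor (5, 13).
Number of paths = 270984

Inclusion–exclusion. Total paths: C(23, 8) = 490314. Through P₁: C(12, 4)·C(11, 4) = 163350. Through P₂: C(18, 5)·C(5, 3) = 85680. Since P₁ is strictly southwest of P₂, a monotone path through both must visit P₁ then P₂; paths through both = C(12, 4)·C(6, 1)·C(5, 3) = 29700. Avoid both = 490314 − 163350 − 85680 + 29700 = 270984.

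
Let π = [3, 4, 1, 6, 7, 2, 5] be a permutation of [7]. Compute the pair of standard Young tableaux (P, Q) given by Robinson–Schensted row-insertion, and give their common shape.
P = [1, 2, 5, 7] / [3, 4, 6];  Q = [1, 2, 4, 5] / [3, 6, 7];  common shape = (4, 3)

Row-insert the values π_1, π_2, … into P one at a time, bumping the leftmost entry strictly greater than the inserted value down to the next row. The recording tableau Q records, in position (i, j), the step at which that cell was added to P.
  Insert 3 (step 1): P = [3];  Q = [1]
  Insert 4 (step 2): P = [3, 4];  Q = [1, 2]
  Insert 1 (step 3): P = [1, 4] / [3];  Q = [1, 2] / [3]
  Insert 6 (step 4): P = [1, 4, 6] / [3];  Q = [1, 2, 4] / [3]
  Insert 7 (step 5): P = [1, 4, 6, 7] / [3];  Q = [1, 2, 4, 5] / [3]
  Insert 2 (step 6): P = [1, 2, 6, 7] / [3, 4];  Q = [1, 2, 4, 5] / [3, 6]
  Insert 5 (step 7): P = [1, 2, 5, 7] / [3, 4, 6];  Q = [1, 2, 4, 5] / [3, 6, 7]
Final shape: (4, 3).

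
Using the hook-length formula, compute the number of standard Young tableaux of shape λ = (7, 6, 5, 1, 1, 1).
# SYT of shape (7, 6, 5, 1, 1, 1) = 203693490

Hook-length formula: f^λ = n! / Π hook(c), product over all cells c of the Young diagram. For λ = (7, 6, 5, 1, 1, 1), n = 21 boxes. Hook lengths by row (left-to-right, top-to-bottom): [12, 8, 7, 6, 5, 3, 1]; [10, 6, 5, 4, 3, 1]; [8, 4, 3, 2, 1]; [3]; [2]; [1]. Product of hooks = 250822656000. So f^λ = 21! / 250822656000 = 51090942171709440000 / 250822656000 = 203693490.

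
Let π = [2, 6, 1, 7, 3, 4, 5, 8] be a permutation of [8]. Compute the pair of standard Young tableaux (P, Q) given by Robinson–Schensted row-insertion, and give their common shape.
P = [1, 3, 4, 5, 8] / [2, 6, 7];  Q = [1, 2, 4, 7, 8] / [3, 5, 6];  common shape = (5, 3)

Row-insert the values π_1, π_2, … into P one at a time, bumping the leftmost entry strictly greater than the inserted value down to the next row. The recording tableau Q records, in position (i, j), the step at which that cell was added to P.
  Insert 2 (step 1): P = [2];  Q = [1]
  Insert 6 (step 2): P = [2, 6];  Q = [1, 2]
  Insert 1 (step 3): P = [1, 6] / [2];  Q = [1, 2] / [3]
  Insert 7 (step 4): P = [1, 6, 7] / [2];  Q = [1, 2, 4] / [3]
  Insert 3 (step 5): P = [1, 3, 7] / [2, 6];  Q = [1, 2, 4] / [3, 5]
  Insert 4 (step 6): P = [1, 3, 4] / [2, 6, 7];  Q = [1, 2, 4] / [3, 5, 6]
  Insert 5 (step 7): P = [1, 3, 4, 5] / [2, 6, 7];  Q = [1, 2, 4, 7] / [3, 5, 6]
  Insert 8 (step 8): P = [1, 3, 4, 5, 8] / [2, 6, 7];  Q = [1, 2, 4, 7, 8] / [3, 5, 6]
Final shape: (5, 3).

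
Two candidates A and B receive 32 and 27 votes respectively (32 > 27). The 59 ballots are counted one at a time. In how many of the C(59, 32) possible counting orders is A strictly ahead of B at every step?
Strict-lead orderings = 4101918749601365

Total orderings of the 59 votes with 32 for A: C(59, 32) = 48402641245296107. By the Bertrand ballot formula (Cycle Lemma / reflection principle), the number of orderings in which A is strictly ahead of B throughout is (p − q)/(p + q) · C(p + q, p) = (32 − 27)/(32 + 27) · 48402641245296107 = 4101918749601365.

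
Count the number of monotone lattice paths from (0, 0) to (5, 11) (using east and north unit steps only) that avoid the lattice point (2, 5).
Number of paths = 2604

Total paths from (0, 0) to (5, 11): C(16, 5) = 4368. Paths through (2, 5): (paths (0, 0) → (2, 5)) × (paths (2, 5) → (5, 11)) = C(7, 2) · C(9, 3) = 21 · 84 = 1764. Avoidance count = 4368 − 1764 = 2604.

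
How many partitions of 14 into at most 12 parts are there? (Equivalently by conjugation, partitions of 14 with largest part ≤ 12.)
p(14, parts ≤ 12) = 133

Partitions of 14 with all parts ≤ 12: 12+2, 12+1+1, 11+3, 11+2+1, 11+1+1+1, 10+4, 10+3+1, 10+2+2, 10+2+1+1, 10+1+1+1+1, 9+5, 9+4+1, 9+3+2, 9+3+1+1, 9+2+2+1, 9+2+1+1+1, 9+1+1+1+1+1, 8+6, 8+5+1, 8+4+2, 8+4+1+1, 8+3+3, 8+3+2+1, 8+3+1+1+1, 8+2+2+2, 8+2+2+1+1, 8+2+1+1+1+1, 8+1+1+1+1+1+1, 7+7, 7+6+1, … (133 total). Count = 133.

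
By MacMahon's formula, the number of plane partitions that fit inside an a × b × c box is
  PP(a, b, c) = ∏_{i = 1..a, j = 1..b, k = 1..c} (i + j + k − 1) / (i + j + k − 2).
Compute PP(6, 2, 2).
PP(6, 2, 2) = 336

Evaluate the triple product over i = 1..6, j = 1..2, k = 1..2. The factors are (2/1) · (3/2) · (3/2) · (4/3) · (3/2) · (4/3) · (4/3) · (5/4) · … (24 factors total). The numerators and denominators telescope so the product is an integer; carrying out the multiplication exactly gives PP(6, 2, 2) = 336.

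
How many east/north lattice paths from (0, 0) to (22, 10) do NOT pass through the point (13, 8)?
Number of paths = 53320290

Total paths from (0, 0) to (22, 10): C(32, 22) = 64512240. Paths through (13, 8): (paths (0, 0) → (13, 8)) × (paths (13, 8) → (22, 10)) = C(21, 13) · C(11, 9) = 203490 · 55 = 11191950. Avoidance count = 64512240 − 11191950 = 53320290.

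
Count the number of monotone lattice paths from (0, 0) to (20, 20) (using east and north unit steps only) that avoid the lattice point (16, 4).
Number of paths = 137823054795

Total paths from (0, 0) to (20, 20): C(40, 20) = 137846528820. Paths through (16, 4): (paths (0, 0) → (16, 4)) × (paths (16, 4) → (20, 20)) = C(20, 16) · C(20, 4) = 4845 · 4845 = 23474025. Avoidance count = 137846528820 − 23474025 = 137823054795.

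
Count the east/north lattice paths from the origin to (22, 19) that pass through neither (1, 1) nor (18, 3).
Number of paths = 119939595360

Inclusion–exclusion. Total paths: C(41, 22) = 244662670200. Through P₁: C(2, 1)·C(39, 21) = 124718287980. Through P₂: C(21, 18)·C(20, 4) = 6443850. Since P₁ is strictly southwest of P₂, a monotone path through both must visit P₁ then P₂; paths through both = C(2, 1)·C(19, 17)·C(20, 4) = 1656990. Avoid both = 244662670200 − 124718287980 − 6443850 + 1656990 = 119939595360.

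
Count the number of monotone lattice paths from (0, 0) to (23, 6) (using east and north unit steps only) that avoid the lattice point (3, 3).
Number of paths = 439600

Total paths from (0, 0) to (23, 6): C(29, 23) = 475020. Paths through (3, 3): (paths (0, 0) → (3, 3)) × (paths (3, 3) → (23, 6)) = C(6, 3) · C(23, 20) = 20 · 1771 = 35420. Avoidance count = 475020 − 35420 = 439600.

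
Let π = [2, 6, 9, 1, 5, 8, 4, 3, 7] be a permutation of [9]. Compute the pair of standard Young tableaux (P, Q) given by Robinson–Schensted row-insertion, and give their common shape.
P = [1, 3, 7] / [2, 4, 8] / [5, 9] / [6];  Q = [1, 2, 3] / [4, 5, 6] / [7, 9] / [8];  common shape = (3, 3, 2, 1)

Row-insert the values π_1, π_2, … into P one at a time, bumping the leftmost entry strictly greater than the inserted value down to the next row. The recording tableau Q records, in position (i, j), the step at which that cell was added to P.
  Insert 2 (step 1): P = [2];  Q = [1]
  Insert 6 (step 2): P = [2, 6];  Q = [1, 2]
  Insert 9 (step 3): P = [2, 6, 9];  Q = [1, 2, 3]
  Insert 1 (step 4): P = [1, 6, 9] / [2];  Q = [1, 2, 3] / [4]
  Insert 5 (step 5): P = [1, 5, 9] / [2, 6];  Q = [1, 2, 3] / [4, 5]
  Insert 8 (step 6): P = [1, 5, 8] / [2, 6, 9];  Q = [1, 2, 3] / [4, 5, 6]
  Insert 4 (step 7): P = [1, 4, 8] / [2, 5, 9] / [6];  Q = [1, 2, 3] / [4, 5, 6] / [7]
  Insert 3 (step 8): P = [1, 3, 8] / [2, 4, 9] / [5] / [6];  Q = [1, 2, 3] / [4, 5, 6] / [7] / [8]
  Insert 7 (step 9): P = [1, 3, 7] / [2, 4, 8] / [5, 9] / [6];  Q = [1, 2, 3] / [4, 5, 6] / [7, 9] / [8]
Final shape: (3, 3, 2, 1).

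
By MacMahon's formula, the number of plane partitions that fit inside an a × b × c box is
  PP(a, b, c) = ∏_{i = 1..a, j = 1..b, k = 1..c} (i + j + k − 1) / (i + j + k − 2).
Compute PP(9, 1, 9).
PP(9, 1, 9) = 48620

Evaluate the triple product over i = 1..9, j = 1..1, k = 1..9. The factors are (2/1) · (3/2) · (4/3) · (5/4) · (6/5) · (7/6) · (8/7) · (9/8) · … (81 factors total). The numerators and denominators telescope so the product is an integer; carrying out the multiplication exactly gives PP(9, 1, 9) = 48620.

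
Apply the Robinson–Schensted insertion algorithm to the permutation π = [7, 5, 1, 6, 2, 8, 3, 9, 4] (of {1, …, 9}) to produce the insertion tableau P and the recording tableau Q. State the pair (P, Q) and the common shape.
P = [1, 2, 3, 4] / [5, 6, 8, 9] / [7];  Q = [1, 4, 6, 8] / [2, 5, 7, 9] / [3];  common shape = (4, 4, 1)

Row-insert the values π_1, π_2, … into P one at a time, bumping the leftmost entry strictly greater than the inserted value down to the next row. The recording tableau Q records, in position (i, j), the step at which that cell was added to P.
  Insert 7 (step 1): P = [7];  Q = [1]
  Insert 5 (step 2): P = [5] / [7];  Q = [1] / [2]
  Insert 1 (step 3): P = [1] / [5] / [7];  Q = [1] / [2] / [3]
  Insert 6 (step 4): P = [1, 6] / [5] / [7];  Q = [1, 4] / [2] / [3]
  Insert 2 (step 5): P = [1, 2] / [5, 6] / [7];  Q = [1, 4] / [2, 5] / [3]
  Insert 8 (step 6): P = [1, 2, 8] / [5, 6] / [7];  Q = [1, 4, 6] / [2, 5] / [3]
  Insert 3 (step 7): P = [1, 2, 3] / [5, 6, 8] / [7];  Q = [1, 4, 6] / [2, 5, 7] / [3]
  Insert 9 (step 8): P = [1, 2, 3, 9] / [5, 6, 8] / [7];  Q = [1, 4, 6, 8] / [2, 5, 7] / [3]
  Insert 4 (step 9): P = [1, 2, 3, 4] / [5, 6, 8, 9] / [7];  Q = [1, 4, 6, 8] / [2, 5, 7, 9] / [3]
Final shape: (4, 4, 1).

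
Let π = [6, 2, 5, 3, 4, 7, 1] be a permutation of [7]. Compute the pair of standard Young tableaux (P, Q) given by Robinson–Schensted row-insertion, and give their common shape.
P = [1, 3, 4, 7] / [2] / [5] / [6];  Q = [1, 3, 5, 6] / [2] / [4] / [7];  common shape = (4, 1, 1, 1)

Row-insert the values π_1, π_2, … into P one at a time, bumping the leftmost entry strictly greater than the inserted value down to the next row. The recording tableau Q records, in position (i, j), the step at which that cell was added to P.
  Insert 6 (step 1): P = [6];  Q = [1]
  Insert 2 (step 2): P = [2] / [6];  Q = [1] / [2]
  Insert 5 (step 3): P = [2, 5] / [6];  Q = [1, 3] / [2]
  Insert 3 (step 4): P = [2, 3] / [5] / [6];  Q = [1, 3] / [2] / [4]
  Insert 4 (step 5): P = [2, 3, 4] / [5] / [6];  Q = [1, 3, 5] / [2] / [4]
  Insert 7 (step 6): P = [2, 3, 4, 7] / [5] / [6];  Q = [1, 3, 5, 6] / [2] / [4]
  Insert 1 (step 7): P = [1, 3, 4, 7] / [2] / [5] / [6];  Q = [1, 3, 5, 6] / [2] / [4] / [7]
Final shape: (4, 1, 1, 1).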